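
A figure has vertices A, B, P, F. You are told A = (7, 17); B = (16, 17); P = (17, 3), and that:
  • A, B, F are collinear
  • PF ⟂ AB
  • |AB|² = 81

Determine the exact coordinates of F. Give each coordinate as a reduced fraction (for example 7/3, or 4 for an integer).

F = (17, 17)

1. F_x = 17  [[A, B, F are collinear ⇒ 9y-153=0] ∩ [PF ⟂ AB ⇒ 9x-153=0]]
2. F_y = 17  [[A, B, F are collinear ⇒ 9y-153=0] ∩ [PF ⟂ AB ⇒ 9x-153=0]]
   so F = (17, 17)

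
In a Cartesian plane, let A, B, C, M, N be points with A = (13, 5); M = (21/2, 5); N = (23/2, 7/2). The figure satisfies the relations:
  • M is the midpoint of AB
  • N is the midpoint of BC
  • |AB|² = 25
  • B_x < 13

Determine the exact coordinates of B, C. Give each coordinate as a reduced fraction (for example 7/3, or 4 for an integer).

1. B_x = 8  [B = 2·M−A = 2·(21/2, 5)−(13, 5)]
2. B_y = 5  [B = 2·M−A = 2·(21/2, 5)−(13, 5)]
   so B = (8, 5)
3. C_x = 15  [C = 2·N−B = 2·(23/2, 7/2)−(8, 5)]
4. C_y = 2  [C = 2·N−B = 2·(23/2, 7/2)−(8, 5)]
   so C = (15, 2)

B = (8, 5)
C = (15, 2)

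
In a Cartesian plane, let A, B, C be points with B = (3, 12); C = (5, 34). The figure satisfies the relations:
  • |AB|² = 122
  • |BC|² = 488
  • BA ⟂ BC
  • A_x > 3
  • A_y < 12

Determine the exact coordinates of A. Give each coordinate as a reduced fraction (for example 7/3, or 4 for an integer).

A = (14, 11)

1. A_x = 14  [[BA ⟂ BC ⇒ 2x+22y-270=0] ∩ [|A−(3, 12)|²=122]]
2. A_y = 11  [[BA ⟂ BC ⇒ 2x+22y-270=0] ∩ [|A−(3, 12)|²=122]]
   so A = (14, 11)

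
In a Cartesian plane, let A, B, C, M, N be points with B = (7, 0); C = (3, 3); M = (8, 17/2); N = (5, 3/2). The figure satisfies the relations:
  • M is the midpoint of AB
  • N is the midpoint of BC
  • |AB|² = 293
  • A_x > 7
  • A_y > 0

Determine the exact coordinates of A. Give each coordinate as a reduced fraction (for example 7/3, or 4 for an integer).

1. A_x = 9  [A = 2·M−B = 2·(8, 17/2)−(7, 0)]
2. A_y = 17  [A = 2·M−B = 2·(8, 17/2)−(7, 0)]
   so A = (9, 17)

A = (9, 17)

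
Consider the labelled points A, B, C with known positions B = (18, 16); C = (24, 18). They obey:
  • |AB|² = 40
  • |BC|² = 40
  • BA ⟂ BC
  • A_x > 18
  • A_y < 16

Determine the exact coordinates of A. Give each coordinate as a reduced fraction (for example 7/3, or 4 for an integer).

A = (20, 10)

1. A_x = 20  [[BA ⟂ BC ⇒ 6x+2y-140=0] ∩ [|A−(18, 16)|²=40]]
2. A_y = 10  [[BA ⟂ BC ⇒ 6x+2y-140=0] ∩ [|A−(18, 16)|²=40]]
   so A = (20, 10)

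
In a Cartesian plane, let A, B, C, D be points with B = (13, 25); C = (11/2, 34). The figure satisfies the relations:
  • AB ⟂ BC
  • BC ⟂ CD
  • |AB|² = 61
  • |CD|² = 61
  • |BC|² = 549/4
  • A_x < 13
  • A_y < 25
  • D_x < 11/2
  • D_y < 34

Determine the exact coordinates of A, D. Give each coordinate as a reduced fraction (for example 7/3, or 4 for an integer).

1. A_x = 7  [[AB ⟂ BC ⇒ 15/2x-9y+255/2=0] ∩ [|A−(13, 25)|²=61]]
2. A_y = 20  [[AB ⟂ BC ⇒ 15/2x-9y+255/2=0] ∩ [|A−(13, 25)|²=61]]
   so A = (7, 20)
3. D_x = -1/2  [[BC ⟂ CD ⇒ -15/2x+9y-1059/4=0] ∩ [|D−(11/2, 34)|²=61]]
4. D_y = 29  [[BC ⟂ CD ⇒ -15/2x+9y-1059/4=0] ∩ [|D−(11/2, 34)|²=61]]
   so D = (-1/2, 29)

A = (7, 20)
D = (-1/2, 29)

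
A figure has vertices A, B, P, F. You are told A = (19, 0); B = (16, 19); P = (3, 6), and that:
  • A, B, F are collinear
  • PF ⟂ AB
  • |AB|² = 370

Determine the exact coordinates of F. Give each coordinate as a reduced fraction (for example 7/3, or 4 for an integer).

F = (3272/185, 1539/185)

1. F_x = 3272/185  [[A, B, F are collinear ⇒ -19x-3y+361=0] ∩ [PF ⟂ AB ⇒ -3x+19y-105=0]]
2. F_y = 1539/185  [[A, B, F are collinear ⇒ -19x-3y+361=0] ∩ [PF ⟂ AB ⇒ -3x+19y-105=0]]
   so F = (3272/185, 1539/185)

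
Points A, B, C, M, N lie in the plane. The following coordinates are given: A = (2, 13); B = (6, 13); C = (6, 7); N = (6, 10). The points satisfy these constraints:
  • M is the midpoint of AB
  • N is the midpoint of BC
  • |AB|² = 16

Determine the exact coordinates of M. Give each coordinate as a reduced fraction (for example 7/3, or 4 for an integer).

1. M_x = 4  [2·M = A+B = (2, 13)+(6, 13)]
2. M_y = 13  [2·M = A+B = (2, 13)+(6, 13)]
   so M = (4, 13)

M = (4, 13)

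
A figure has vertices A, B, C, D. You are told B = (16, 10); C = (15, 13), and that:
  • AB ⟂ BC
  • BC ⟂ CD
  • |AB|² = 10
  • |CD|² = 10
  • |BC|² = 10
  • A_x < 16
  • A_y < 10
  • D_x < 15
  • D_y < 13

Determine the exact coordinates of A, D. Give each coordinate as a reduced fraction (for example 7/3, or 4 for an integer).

A = (13, 9)
D = (12, 12)

1. A_x = 13  [[AB ⟂ BC ⇒ 1x-3y+14=0] ∩ [|A−(16, 10)|²=10]]
2. A_y = 9  [[AB ⟂ BC ⇒ 1x-3y+14=0] ∩ [|A−(16, 10)|²=10]]
   so A = (13, 9)
3. D_x = 12  [[BC ⟂ CD ⇒ -1x+3y-24=0] ∩ [|D−(15, 13)|²=10]]
4. D_y = 12  [[BC ⟂ CD ⇒ -1x+3y-24=0] ∩ [|D−(15, 13)|²=10]]
   so D = (12, 12)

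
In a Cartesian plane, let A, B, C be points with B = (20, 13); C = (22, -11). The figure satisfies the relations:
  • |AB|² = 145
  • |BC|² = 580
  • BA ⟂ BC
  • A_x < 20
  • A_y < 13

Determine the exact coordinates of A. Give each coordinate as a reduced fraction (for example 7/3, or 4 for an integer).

1. A_x = 8  [[BA ⟂ BC ⇒ 2x-24y+272=0] ∩ [|A−(20, 13)|²=145]]
2. A_y = 12  [[BA ⟂ BC ⇒ 2x-24y+272=0] ∩ [|A−(20, 13)|²=145]]
   so A = (8, 12)

A = (8, 12)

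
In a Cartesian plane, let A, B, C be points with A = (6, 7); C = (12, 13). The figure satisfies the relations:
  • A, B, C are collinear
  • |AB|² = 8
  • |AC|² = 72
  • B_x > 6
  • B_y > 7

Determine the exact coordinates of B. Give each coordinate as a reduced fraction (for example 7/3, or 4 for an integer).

1. B_x = 8  [[A, B, C are collinear ⇒ 6x-6y+6=0] ∩ [|B−(6, 7)|²=8]]
2. B_y = 9  [[A, B, C are collinear ⇒ 6x-6y+6=0] ∩ [|B−(6, 7)|²=8]]
   so B = (8, 9)

B = (8, 9)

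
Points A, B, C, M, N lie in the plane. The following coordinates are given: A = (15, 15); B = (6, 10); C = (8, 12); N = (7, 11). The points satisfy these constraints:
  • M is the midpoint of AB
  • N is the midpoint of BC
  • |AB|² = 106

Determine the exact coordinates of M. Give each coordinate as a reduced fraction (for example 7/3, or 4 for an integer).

1. M_x = 21/2  [2·M = A+B = (15, 15)+(6, 10)]
2. M_y = 25/2  [2·M = A+B = (15, 15)+(6, 10)]
   so M = (21/2, 25/2)

M = (21/2, 25/2)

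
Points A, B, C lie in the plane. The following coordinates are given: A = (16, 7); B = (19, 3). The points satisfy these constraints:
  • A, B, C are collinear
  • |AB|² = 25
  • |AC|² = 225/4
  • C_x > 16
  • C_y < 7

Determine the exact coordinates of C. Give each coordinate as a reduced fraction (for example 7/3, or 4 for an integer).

C = (41/2, 1)

1. C_x = 41/2  [[A, B, C are collinear ⇒ 4x+3y-85=0] ∩ [|C−(16, 7)|²=225/4]]
2. C_y = 1  [[A, B, C are collinear ⇒ 4x+3y-85=0] ∩ [|C−(16, 7)|²=225/4]]
   so C = (41/2, 1)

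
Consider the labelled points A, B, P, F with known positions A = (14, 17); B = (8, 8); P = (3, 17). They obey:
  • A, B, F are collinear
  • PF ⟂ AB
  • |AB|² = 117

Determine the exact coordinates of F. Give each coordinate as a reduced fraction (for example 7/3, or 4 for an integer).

F = (138/13, 155/13)

1. F_x = 138/13  [[A, B, F are collinear ⇒ 9x-6y-24=0] ∩ [PF ⟂ AB ⇒ -6x-9y+171=0]]
2. F_y = 155/13  [[A, B, F are collinear ⇒ 9x-6y-24=0] ∩ [PF ⟂ AB ⇒ -6x-9y+171=0]]
   so F = (138/13, 155/13)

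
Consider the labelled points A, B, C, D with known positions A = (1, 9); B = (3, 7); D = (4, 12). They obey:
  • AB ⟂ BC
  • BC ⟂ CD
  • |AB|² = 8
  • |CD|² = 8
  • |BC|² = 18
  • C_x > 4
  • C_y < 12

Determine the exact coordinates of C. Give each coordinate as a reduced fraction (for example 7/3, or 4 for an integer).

1. C_x = 6  [[AB ⟂ BC ⇒ 2x-2y+8=0] ∩ [|C−(4, 12)|²=8]]
2. C_y = 10  [[AB ⟂ BC ⇒ 2x-2y+8=0] ∩ [|C−(4, 12)|²=8]]
   so C = (6, 10)

C = (6, 10)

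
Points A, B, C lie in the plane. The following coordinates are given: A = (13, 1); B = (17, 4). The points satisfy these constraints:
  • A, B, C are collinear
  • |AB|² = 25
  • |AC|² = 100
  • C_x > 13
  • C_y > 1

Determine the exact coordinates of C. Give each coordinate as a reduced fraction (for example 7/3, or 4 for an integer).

1. C_x = 21  [[A, B, C are collinear ⇒ -3x+4y+35=0] ∩ [|C−(13, 1)|²=100]]
2. C_y = 7  [[A, B, C are collinear ⇒ -3x+4y+35=0] ∩ [|C−(13, 1)|²=100]]
   so C = (21, 7)

C = (21, 7)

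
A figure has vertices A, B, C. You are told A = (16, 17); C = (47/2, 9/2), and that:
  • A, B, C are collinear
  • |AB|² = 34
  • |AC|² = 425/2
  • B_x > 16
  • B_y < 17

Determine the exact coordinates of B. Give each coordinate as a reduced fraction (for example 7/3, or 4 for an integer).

1. B_x = 19  [[A, B, C are collinear ⇒ -25/2x-15/2y+655/2=0] ∩ [|B−(16, 17)|²=34]]
2. B_y = 12  [[A, B, C are collinear ⇒ -25/2x-15/2y+655/2=0] ∩ [|B−(16, 17)|²=34]]
   so B = (19, 12)

B = (19, 12)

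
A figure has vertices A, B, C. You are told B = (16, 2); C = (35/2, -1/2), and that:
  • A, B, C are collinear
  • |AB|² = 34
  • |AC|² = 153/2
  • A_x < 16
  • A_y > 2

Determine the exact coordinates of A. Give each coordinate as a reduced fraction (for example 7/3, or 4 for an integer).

A = (13, 7)

1. A_x = 13  [[A, B, C are collinear ⇒ 5/2x+3/2y-43=0] ∩ [|A−(16, 2)|²=34]]
2. A_y = 7  [[A, B, C are collinear ⇒ 5/2x+3/2y-43=0] ∩ [|A−(16, 2)|²=34]]
   so A = (13, 7)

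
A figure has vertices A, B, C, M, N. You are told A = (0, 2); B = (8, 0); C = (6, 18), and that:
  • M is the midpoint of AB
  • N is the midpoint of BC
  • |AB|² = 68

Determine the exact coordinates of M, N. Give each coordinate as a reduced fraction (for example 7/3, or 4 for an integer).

1. M_x = 4  [2·M = A+B = (0, 2)+(8, 0)]
2. M_y = 1  [2·M = A+B = (0, 2)+(8, 0)]
   so M = (4, 1)
3. N_x = 7  [2·N = B+C = (8, 0)+(6, 18)]
4. N_y = 9  [2·N = B+C = (8, 0)+(6, 18)]
   so N = (7, 9)

M = (4, 1)
N = (7, 9)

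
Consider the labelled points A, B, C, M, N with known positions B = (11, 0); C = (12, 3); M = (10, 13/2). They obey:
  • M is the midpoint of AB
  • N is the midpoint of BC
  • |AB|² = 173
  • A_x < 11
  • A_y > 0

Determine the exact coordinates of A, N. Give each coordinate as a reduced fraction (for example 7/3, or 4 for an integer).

A = (9, 13)
N = (23/2, 3/2)

1. A_x = 9  [A = 2·M−B = 2·(10, 13/2)−(11, 0)]
2. A_y = 13  [A = 2·M−B = 2·(10, 13/2)−(11, 0)]
   so A = (9, 13)
3. N_x = 23/2  [2·N = B+C = (11, 0)+(12, 3)]
4. N_y = 3/2  [2·N = B+C = (11, 0)+(12, 3)]
   so N = (23/2, 3/2)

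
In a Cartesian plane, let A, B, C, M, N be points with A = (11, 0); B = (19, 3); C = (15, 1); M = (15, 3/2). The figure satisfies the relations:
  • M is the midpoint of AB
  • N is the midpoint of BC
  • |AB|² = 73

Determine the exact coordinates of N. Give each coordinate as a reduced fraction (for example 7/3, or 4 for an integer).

N = (17, 2)

1. N_x = 17  [2·N = B+C = (19, 3)+(15, 1)]
2. N_y = 2  [2·N = B+C = (19, 3)+(15, 1)]
   so N = (17, 2)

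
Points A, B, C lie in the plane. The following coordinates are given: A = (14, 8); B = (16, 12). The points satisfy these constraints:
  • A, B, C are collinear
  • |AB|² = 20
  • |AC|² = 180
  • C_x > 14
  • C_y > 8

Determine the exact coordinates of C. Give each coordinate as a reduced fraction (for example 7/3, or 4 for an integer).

C = (20, 20)

1. C_x = 20  [[A, B, C are collinear ⇒ -4x+2y+40=0] ∩ [|C−(14, 8)|²=180]]
2. C_y = 20  [[A, B, C are collinear ⇒ -4x+2y+40=0] ∩ [|C−(14, 8)|²=180]]
   so C = (20, 20)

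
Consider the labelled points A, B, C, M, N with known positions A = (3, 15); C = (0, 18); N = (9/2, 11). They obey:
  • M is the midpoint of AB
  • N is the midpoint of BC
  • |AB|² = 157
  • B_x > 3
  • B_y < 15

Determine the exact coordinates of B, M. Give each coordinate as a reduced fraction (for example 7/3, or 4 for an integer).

1. B_x = 9  [B = 2·N−C = 2·(9/2, 11)−(0, 18)]
2. B_y = 4  [B = 2·N−C = 2·(9/2, 11)−(0, 18)]
   so B = (9, 4)
3. M_x = 6  [2·M = A+B = (3, 15)+(9, 4)]
4. M_y = 19/2  [2·M = A+B = (3, 15)+(9, 4)]
   so M = (6, 19/2)

B = (9, 4)
M = (6, 19/2)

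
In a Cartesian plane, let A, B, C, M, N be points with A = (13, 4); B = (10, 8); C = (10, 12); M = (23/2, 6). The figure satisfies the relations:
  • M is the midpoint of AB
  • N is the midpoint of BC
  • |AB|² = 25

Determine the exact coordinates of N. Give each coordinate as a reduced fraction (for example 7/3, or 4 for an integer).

N = (10, 10)

1. N_x = 10  [2·N = B+C = (10, 8)+(10, 12)]
2. N_y = 10  [2·N = B+C = (10, 8)+(10, 12)]
   so N = (10, 10)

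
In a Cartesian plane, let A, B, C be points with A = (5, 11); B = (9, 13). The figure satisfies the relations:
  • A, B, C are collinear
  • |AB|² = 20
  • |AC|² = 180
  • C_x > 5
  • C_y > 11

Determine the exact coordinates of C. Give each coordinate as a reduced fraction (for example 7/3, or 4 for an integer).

1. C_x = 17  [[A, B, C are collinear ⇒ -2x+4y-34=0] ∩ [|C−(5, 11)|²=180]]
2. C_y = 17  [[A, B, C are collinear ⇒ -2x+4y-34=0] ∩ [|C−(5, 11)|²=180]]
   so C = (17, 17)

C = (17, 17)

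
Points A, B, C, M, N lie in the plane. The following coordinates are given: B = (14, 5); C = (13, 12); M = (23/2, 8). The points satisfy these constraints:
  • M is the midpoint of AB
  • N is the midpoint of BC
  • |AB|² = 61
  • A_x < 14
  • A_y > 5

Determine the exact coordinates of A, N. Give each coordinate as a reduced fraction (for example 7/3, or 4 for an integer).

A = (9, 11)
N = (27/2, 17/2)

1. A_x = 9  [A = 2·M−B = 2·(23/2, 8)−(14, 5)]
2. A_y = 11  [A = 2·M−B = 2·(23/2, 8)−(14, 5)]
   so A = (9, 11)
3. N_x = 27/2  [2·N = B+C = (14, 5)+(13, 12)]
4. N_y = 17/2  [2·N = B+C = (14, 5)+(13, 12)]
   so N = (27/2, 17/2)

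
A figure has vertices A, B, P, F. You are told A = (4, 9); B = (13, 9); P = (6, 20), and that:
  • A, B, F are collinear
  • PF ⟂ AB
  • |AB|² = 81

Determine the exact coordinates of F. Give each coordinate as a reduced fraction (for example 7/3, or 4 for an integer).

F = (6, 9)

1. F_x = 6  [[A, B, F are collinear ⇒ 9y-81=0] ∩ [PF ⟂ AB ⇒ 9x-54=0]]
2. F_y = 9  [[A, B, F are collinear ⇒ 9y-81=0] ∩ [PF ⟂ AB ⇒ 9x-54=0]]
   so F = (6, 9)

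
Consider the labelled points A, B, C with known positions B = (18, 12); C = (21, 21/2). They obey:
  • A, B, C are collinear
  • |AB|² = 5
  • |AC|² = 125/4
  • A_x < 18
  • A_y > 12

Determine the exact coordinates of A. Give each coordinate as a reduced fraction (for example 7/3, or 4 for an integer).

A = (16, 13)

1. A_x = 16  [[A, B, C are collinear ⇒ 3/2x+3y-63=0] ∩ [|A−(18, 12)|²=5]]
2. A_y = 13  [[A, B, C are collinear ⇒ 3/2x+3y-63=0] ∩ [|A−(18, 12)|²=5]]
   so A = (16, 13)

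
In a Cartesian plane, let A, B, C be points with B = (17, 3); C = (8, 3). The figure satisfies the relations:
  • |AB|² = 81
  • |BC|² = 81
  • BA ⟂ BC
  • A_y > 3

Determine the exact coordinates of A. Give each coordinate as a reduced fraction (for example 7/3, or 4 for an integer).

1. A_x = 17  [[BA ⟂ BC ⇒ -9x+153=0] ∩ [|A−(17, 3)|²=81]]
2. A_y = 12  [[BA ⟂ BC ⇒ -9x+153=0] ∩ [|A−(17, 3)|²=81]]
   so A = (17, 12)

A = (17, 12)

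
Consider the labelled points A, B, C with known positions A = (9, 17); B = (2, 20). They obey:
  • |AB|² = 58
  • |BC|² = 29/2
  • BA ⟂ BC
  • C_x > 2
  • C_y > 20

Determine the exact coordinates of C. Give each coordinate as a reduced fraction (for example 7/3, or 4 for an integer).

C = (7/2, 47/2)

1. C_x = 7/2  [[BA ⟂ BC ⇒ 7x-3y+46=0] ∩ [|C−(2, 20)|²=29/2]]
2. C_y = 47/2  [[BA ⟂ BC ⇒ 7x-3y+46=0] ∩ [|C−(2, 20)|²=29/2]]
   so C = (7/2, 47/2)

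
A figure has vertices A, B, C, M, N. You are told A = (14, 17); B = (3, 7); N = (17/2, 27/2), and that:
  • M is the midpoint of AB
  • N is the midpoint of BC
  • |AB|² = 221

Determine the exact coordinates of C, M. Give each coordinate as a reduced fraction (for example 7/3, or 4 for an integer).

C = (14, 20)
M = (17/2, 12)

1. M_x = 17/2  [2·M = A+B = (14, 17)+(3, 7)]
2. M_y = 12  [2·M = A+B = (14, 17)+(3, 7)]
   so M = (17/2, 12)
3. C_x = 14  [C = 2·N−B = 2·(17/2, 27/2)−(3, 7)]
4. C_y = 20  [C = 2·N−B = 2·(17/2, 27/2)−(3, 7)]
   so C = (14, 20)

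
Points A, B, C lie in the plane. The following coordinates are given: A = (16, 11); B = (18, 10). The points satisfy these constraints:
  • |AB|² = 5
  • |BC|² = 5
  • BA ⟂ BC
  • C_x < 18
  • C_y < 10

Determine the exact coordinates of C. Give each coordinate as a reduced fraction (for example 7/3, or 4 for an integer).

C = (17, 8)

1. C_x = 17  [[BA ⟂ BC ⇒ -2x+1y+26=0] ∩ [|C−(18, 10)|²=5]]
2. C_y = 8  [[BA ⟂ BC ⇒ -2x+1y+26=0] ∩ [|C−(18, 10)|²=5]]
   so C = (17, 8)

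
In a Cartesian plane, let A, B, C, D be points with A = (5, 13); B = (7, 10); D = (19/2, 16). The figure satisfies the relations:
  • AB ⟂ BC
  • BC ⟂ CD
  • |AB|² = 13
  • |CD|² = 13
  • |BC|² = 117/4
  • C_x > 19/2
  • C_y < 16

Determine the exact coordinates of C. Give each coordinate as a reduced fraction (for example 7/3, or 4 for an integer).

C = (23/2, 13)

1. C_x = 23/2  [[AB ⟂ BC ⇒ 2x-3y+16=0] ∩ [|C−(19/2, 16)|²=13]]
2. C_y = 13  [[AB ⟂ BC ⇒ 2x-3y+16=0] ∩ [|C−(19/2, 16)|²=13]]
   so C = (23/2, 13)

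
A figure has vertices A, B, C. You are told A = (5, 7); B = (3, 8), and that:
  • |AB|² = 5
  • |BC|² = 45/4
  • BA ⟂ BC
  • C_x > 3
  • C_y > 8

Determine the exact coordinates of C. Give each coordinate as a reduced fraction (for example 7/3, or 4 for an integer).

C = (9/2, 11)

1. C_x = 9/2  [[BA ⟂ BC ⇒ 2x-1y+2=0] ∩ [|C−(3, 8)|²=45/4]]
2. C_y = 11  [[BA ⟂ BC ⇒ 2x-1y+2=0] ∩ [|C−(3, 8)|²=45/4]]
   so C = (9/2, 11)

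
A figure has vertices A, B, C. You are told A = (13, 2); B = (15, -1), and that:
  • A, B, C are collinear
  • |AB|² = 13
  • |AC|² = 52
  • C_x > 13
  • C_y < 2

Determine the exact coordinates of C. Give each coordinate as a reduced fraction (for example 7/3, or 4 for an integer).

1. C_x = 17  [[A, B, C are collinear ⇒ 3x+2y-43=0] ∩ [|C−(13, 2)|²=52]]
2. C_y = -4  [[A, B, C are collinear ⇒ 3x+2y-43=0] ∩ [|C−(13, 2)|²=52]]
   so C = (17, -4)

C = (17, -4)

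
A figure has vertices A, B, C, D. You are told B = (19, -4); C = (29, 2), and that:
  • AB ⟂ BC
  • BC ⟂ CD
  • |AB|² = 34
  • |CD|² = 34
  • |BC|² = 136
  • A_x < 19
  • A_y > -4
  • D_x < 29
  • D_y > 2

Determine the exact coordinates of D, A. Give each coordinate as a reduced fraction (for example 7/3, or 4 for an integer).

1. D_x = 26  [[BC ⟂ CD ⇒ 10x+6y-302=0] ∩ [|D−(29, 2)|²=34]]
2. D_y = 7  [[BC ⟂ CD ⇒ 10x+6y-302=0] ∩ [|D−(29, 2)|²=34]]
   so D = (26, 7)
3. A_x = 16  [[AB ⟂ BC ⇒ -10x-6y+166=0] ∩ [|A−(19, -4)|²=34]]
4. A_y = 1  [[AB ⟂ BC ⇒ -10x-6y+166=0] ∩ [|A−(19, -4)|²=34]]
   so A = (16, 1)

D = (26, 7)
A = (16, 1)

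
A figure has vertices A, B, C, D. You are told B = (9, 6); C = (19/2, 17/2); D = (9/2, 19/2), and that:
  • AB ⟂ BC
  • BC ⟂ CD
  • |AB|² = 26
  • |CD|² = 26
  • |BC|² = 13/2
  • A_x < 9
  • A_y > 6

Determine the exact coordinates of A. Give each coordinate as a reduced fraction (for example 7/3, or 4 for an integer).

A = (4, 7)

1. A_x = 4  [[AB ⟂ BC ⇒ -1/2x-5/2y+39/2=0] ∩ [|A−(9, 6)|²=26]]
2. A_y = 7  [[AB ⟂ BC ⇒ -1/2x-5/2y+39/2=0] ∩ [|A−(9, 6)|²=26]]
   so A = (4, 7)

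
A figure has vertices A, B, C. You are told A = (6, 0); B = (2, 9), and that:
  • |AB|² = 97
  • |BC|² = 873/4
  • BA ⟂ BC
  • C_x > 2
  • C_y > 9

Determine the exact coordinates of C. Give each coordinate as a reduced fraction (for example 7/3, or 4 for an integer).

1. C_x = 31/2  [[BA ⟂ BC ⇒ 4x-9y+73=0] ∩ [|C−(2, 9)|²=873/4]]
2. C_y = 15  [[BA ⟂ BC ⇒ 4x-9y+73=0] ∩ [|C−(2, 9)|²=873/4]]
   so C = (31/2, 15)

C = (31/2, 15)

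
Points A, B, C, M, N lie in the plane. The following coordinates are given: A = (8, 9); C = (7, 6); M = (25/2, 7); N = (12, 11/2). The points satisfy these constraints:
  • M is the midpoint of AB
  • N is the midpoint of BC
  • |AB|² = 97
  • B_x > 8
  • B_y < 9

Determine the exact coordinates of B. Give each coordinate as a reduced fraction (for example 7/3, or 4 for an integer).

1. B_x = 17  [B = 2·M−A = 2·(25/2, 7)−(8, 9)]
2. B_y = 5  [B = 2·M−A = 2·(25/2, 7)−(8, 9)]
   so B = (17, 5)

B = (17, 5)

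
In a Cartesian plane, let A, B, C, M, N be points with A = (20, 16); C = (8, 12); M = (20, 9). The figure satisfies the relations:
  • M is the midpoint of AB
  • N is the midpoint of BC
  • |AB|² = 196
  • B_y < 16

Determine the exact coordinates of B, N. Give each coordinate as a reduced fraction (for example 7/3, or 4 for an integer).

B = (20, 2)
N = (14, 7)

1. B_x = 20  [B = 2·M−A = 2·(20, 9)−(20, 16)]
2. B_y = 2  [B = 2·M−A = 2·(20, 9)−(20, 16)]
   so B = (20, 2)
3. N_x = 14  [2·N = B+C = (20, 2)+(8, 12)]
4. N_y = 7  [2·N = B+C = (20, 2)+(8, 12)]
   so N = (14, 7)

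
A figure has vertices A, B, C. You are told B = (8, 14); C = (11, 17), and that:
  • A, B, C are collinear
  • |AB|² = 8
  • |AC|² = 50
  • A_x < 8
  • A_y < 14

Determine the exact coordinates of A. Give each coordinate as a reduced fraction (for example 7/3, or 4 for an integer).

1. A_x = 6  [[A, B, C are collinear ⇒ -3x+3y-18=0] ∩ [|A−(8, 14)|²=8]]
2. A_y = 12  [[A, B, C are collinear ⇒ -3x+3y-18=0] ∩ [|A−(8, 14)|²=8]]
   so A = (6, 12)

A = (6, 12)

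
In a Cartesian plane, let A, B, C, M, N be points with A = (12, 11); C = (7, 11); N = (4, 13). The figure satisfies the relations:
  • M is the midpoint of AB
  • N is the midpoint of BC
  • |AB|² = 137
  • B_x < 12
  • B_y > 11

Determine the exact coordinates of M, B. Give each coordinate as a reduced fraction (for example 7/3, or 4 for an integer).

M = (13/2, 13)
B = (1, 15)

1. B_x = 1  [B = 2·N−C = 2·(4, 13)−(7, 11)]
2. B_y = 15  [B = 2·N−C = 2·(4, 13)−(7, 11)]
   so B = (1, 15)
3. M_x = 13/2  [2·M = A+B = (12, 11)+(1, 15)]
4. M_y = 13  [2·M = A+B = (12, 11)+(1, 15)]
   so M = (13/2, 13)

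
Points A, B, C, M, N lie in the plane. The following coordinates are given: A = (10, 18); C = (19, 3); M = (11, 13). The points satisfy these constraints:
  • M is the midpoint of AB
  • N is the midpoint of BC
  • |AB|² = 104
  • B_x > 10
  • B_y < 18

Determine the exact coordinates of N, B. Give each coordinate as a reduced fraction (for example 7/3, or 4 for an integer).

N = (31/2, 11/2)
B = (12, 8)

1. B_x = 12  [B = 2·M−A = 2·(11, 13)−(10, 18)]
2. B_y = 8  [B = 2·M−A = 2·(11, 13)−(10, 18)]
   so B = (12, 8)
3. N_x = 31/2  [2·N = B+C = (12, 8)+(19, 3)]
4. N_y = 11/2  [2·N = B+C = (12, 8)+(19, 3)]
   so N = (31/2, 11/2)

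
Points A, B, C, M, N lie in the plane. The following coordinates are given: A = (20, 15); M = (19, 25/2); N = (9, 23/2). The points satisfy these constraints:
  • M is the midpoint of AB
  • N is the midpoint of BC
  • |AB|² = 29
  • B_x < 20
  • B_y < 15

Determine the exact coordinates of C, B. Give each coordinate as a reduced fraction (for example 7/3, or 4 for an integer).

C = (0, 13)
B = (18, 10)

1. B_x = 18  [B = 2·M−A = 2·(19, 25/2)−(20, 15)]
2. B_y = 10  [B = 2·M−A = 2·(19, 25/2)−(20, 15)]
   so B = (18, 10)
3. C_x = 0  [C = 2·N−B = 2·(9, 23/2)−(18, 10)]
4. C_y = 13  [C = 2·N−B = 2·(9, 23/2)−(18, 10)]
   so C = (0, 13)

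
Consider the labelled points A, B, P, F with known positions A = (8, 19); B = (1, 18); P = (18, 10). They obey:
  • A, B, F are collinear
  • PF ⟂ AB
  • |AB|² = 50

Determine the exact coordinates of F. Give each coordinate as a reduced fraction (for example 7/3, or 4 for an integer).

1. F_x = 827/50  [[A, B, F are collinear ⇒ 1x-7y+125=0] ∩ [PF ⟂ AB ⇒ -7x-1y+136=0]]
2. F_y = 1011/50  [[A, B, F are collinear ⇒ 1x-7y+125=0] ∩ [PF ⟂ AB ⇒ -7x-1y+136=0]]
   so F = (827/50, 1011/50)

F = (827/50, 1011/50)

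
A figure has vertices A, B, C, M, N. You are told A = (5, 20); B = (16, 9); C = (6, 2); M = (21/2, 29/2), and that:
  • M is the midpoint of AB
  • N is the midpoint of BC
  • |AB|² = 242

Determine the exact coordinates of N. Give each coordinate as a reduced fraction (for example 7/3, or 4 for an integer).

1. N_x = 11  [2·N = B+C = (16, 9)+(6, 2)]
2. N_y = 11/2  [2·N = B+C = (16, 9)+(6, 2)]
   so N = (11, 11/2)

N = (11, 11/2)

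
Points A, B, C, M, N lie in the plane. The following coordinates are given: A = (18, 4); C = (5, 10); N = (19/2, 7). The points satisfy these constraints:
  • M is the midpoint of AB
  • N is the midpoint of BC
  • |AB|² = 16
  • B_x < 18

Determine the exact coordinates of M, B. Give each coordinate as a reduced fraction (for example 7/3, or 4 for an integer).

M = (16, 4)
B = (14, 4)

1. B_x = 14  [B = 2·N−C = 2·(19/2, 7)−(5, 10)]
2. B_y = 4  [B = 2·N−C = 2·(19/2, 7)−(5, 10)]
   so B = (14, 4)
3. M_x = 16  [2·M = A+B = (18, 4)+(14, 4)]
4. M_y = 4  [2·M = A+B = (18, 4)+(14, 4)]
   so M = (16, 4)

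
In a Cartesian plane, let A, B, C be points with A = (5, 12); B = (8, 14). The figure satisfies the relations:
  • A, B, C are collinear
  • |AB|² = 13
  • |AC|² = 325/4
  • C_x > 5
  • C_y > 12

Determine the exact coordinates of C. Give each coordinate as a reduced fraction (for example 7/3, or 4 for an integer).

1. C_x = 25/2  [[A, B, C are collinear ⇒ -2x+3y-26=0] ∩ [|C−(5, 12)|²=325/4]]
2. C_y = 17  [[A, B, C are collinear ⇒ -2x+3y-26=0] ∩ [|C−(5, 12)|²=325/4]]
   so C = (25/2, 17)

C = (25/2, 17)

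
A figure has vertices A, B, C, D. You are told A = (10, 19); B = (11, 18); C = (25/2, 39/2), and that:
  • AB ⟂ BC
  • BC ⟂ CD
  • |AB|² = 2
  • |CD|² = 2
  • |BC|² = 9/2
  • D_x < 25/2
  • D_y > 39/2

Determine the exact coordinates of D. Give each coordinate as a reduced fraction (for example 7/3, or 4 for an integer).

1. D_x = 23/2  [[BC ⟂ CD ⇒ 3/2x+3/2y-48=0] ∩ [|D−(25/2, 39/2)|²=2]]
2. D_y = 41/2  [[BC ⟂ CD ⇒ 3/2x+3/2y-48=0] ∩ [|D−(25/2, 39/2)|²=2]]
   so D = (23/2, 41/2)

D = (23/2, 41/2)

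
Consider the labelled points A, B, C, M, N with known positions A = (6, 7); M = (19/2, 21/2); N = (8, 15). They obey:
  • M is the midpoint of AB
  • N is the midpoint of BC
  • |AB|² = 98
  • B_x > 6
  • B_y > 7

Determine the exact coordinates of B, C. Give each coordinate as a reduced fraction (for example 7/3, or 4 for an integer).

B = (13, 14)
C = (3, 16)

1. B_x = 13  [B = 2·M−A = 2·(19/2, 21/2)−(6, 7)]
2. B_y = 14  [B = 2·M−A = 2·(19/2, 21/2)−(6, 7)]
   so B = (13, 14)
3. C_x = 3  [C = 2·N−B = 2·(8, 15)−(13, 14)]
4. C_y = 16  [C = 2·N−B = 2·(8, 15)−(13, 14)]
   so C = (3, 16)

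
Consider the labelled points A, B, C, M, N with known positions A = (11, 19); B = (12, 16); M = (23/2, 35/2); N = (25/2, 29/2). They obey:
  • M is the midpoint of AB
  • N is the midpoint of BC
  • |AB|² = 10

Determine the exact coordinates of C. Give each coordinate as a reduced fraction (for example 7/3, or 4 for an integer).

C = (13, 13)

1. C_x = 13  [C = 2·N−B = 2·(25/2, 29/2)−(12, 16)]
2. C_y = 13  [C = 2·N−B = 2·(25/2, 29/2)−(12, 16)]
   so C = (13, 13)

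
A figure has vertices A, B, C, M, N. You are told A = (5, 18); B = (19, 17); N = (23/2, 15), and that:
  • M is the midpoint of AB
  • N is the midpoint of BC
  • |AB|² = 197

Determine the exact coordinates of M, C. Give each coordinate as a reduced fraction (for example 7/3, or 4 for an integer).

M = (12, 35/2)
C = (4, 13)

1. M_x = 12  [2·M = A+B = (5, 18)+(19, 17)]
2. M_y = 35/2  [2·M = A+B = (5, 18)+(19, 17)]
   so M = (12, 35/2)
3. C_x = 4  [C = 2·N−B = 2·(23/2, 15)−(19, 17)]
4. C_y = 13  [C = 2·N−B = 2·(23/2, 15)−(19, 17)]
   so C = (4, 13)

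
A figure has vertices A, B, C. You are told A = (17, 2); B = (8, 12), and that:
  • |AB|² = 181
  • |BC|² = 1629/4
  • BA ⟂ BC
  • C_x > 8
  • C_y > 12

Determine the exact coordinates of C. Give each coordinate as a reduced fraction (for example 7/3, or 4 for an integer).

C = (23, 51/2)

1. C_x = 23  [[BA ⟂ BC ⇒ 9x-10y+48=0] ∩ [|C−(8, 12)|²=1629/4]]
2. C_y = 51/2  [[BA ⟂ BC ⇒ 9x-10y+48=0] ∩ [|C−(8, 12)|²=1629/4]]
   so C = (23, 51/2)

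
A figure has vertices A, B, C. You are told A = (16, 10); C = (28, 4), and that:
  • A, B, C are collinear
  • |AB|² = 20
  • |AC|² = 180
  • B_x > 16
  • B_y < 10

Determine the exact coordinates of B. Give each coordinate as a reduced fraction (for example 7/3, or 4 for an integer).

1. B_x = 20  [[A, B, C are collinear ⇒ -6x-12y+216=0] ∩ [|B−(16, 10)|²=20]]
2. B_y = 8  [[A, B, C are collinear ⇒ -6x-12y+216=0] ∩ [|B−(16, 10)|²=20]]
   so B = (20, 8)

B = (20, 8)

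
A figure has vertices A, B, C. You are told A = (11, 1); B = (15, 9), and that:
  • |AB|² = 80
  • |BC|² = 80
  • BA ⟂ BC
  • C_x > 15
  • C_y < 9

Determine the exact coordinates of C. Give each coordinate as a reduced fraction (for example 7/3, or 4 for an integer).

1. C_x = 23  [[BA ⟂ BC ⇒ -4x-8y+132=0] ∩ [|C−(15, 9)|²=80]]
2. C_y = 5  [[BA ⟂ BC ⇒ -4x-8y+132=0] ∩ [|C−(15, 9)|²=80]]
   so C = (23, 5)

C = (23, 5)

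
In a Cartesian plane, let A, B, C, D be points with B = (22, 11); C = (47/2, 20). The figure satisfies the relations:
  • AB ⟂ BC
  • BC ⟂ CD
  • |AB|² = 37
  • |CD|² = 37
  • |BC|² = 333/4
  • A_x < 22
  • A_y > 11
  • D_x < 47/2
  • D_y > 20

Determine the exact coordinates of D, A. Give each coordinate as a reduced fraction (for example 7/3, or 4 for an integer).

D = (35/2, 21)
A = (16, 12)

1. D_x = 35/2  [[BC ⟂ CD ⇒ 3/2x+9y-861/4=0] ∩ [|D−(47/2, 20)|²=37]]
2. D_y = 21  [[BC ⟂ CD ⇒ 3/2x+9y-861/4=0] ∩ [|D−(47/2, 20)|²=37]]
   so D = (35/2, 21)
3. A_x = 16  [[AB ⟂ BC ⇒ -3/2x-9y+132=0] ∩ [|A−(22, 11)|²=37]]
4. A_y = 12  [[AB ⟂ BC ⇒ -3/2x-9y+132=0] ∩ [|A−(22, 11)|²=37]]
   so A = (16, 12)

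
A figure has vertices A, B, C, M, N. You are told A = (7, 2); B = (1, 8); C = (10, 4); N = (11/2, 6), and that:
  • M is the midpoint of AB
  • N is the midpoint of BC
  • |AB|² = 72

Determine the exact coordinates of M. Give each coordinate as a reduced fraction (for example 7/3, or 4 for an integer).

M = (4, 5)

1. M_x = 4  [2·M = A+B = (7, 2)+(1, 8)]
2. M_y = 5  [2·M = A+B = (7, 2)+(1, 8)]
   so M = (4, 5)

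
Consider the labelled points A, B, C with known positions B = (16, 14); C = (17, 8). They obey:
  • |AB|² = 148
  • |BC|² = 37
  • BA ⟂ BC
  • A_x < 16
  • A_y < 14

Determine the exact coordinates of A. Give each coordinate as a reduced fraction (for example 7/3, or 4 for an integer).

A = (4, 12)

1. A_x = 4  [[BA ⟂ BC ⇒ 1x-6y+68=0] ∩ [|A−(16, 14)|²=148]]
2. A_y = 12  [[BA ⟂ BC ⇒ 1x-6y+68=0] ∩ [|A−(16, 14)|²=148]]
   so A = (4, 12)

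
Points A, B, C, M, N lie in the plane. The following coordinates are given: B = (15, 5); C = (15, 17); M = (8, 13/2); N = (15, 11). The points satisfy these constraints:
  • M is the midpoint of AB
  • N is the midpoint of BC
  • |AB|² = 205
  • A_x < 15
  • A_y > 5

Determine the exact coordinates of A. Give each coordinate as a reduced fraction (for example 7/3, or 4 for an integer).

A = (1, 8)

1. A_x = 1  [A = 2·M−B = 2·(8, 13/2)−(15, 5)]
2. A_y = 8  [A = 2·M−B = 2·(8, 13/2)−(15, 5)]
   so A = (1, 8)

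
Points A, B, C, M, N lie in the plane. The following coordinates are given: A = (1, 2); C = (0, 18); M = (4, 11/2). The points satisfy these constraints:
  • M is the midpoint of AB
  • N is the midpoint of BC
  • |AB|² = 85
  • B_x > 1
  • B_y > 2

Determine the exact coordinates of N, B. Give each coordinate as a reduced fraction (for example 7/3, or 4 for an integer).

N = (7/2, 27/2)
B = (7, 9)

1. B_x = 7  [B = 2·M−A = 2·(4, 11/2)−(1, 2)]
2. B_y = 9  [B = 2·M−A = 2·(4, 11/2)−(1, 2)]
   so B = (7, 9)
3. N_x = 7/2  [2·N = B+C = (7, 9)+(0, 18)]
4. N_y = 27/2  [2·N = B+C = (7, 9)+(0, 18)]
   so N = (7/2, 27/2)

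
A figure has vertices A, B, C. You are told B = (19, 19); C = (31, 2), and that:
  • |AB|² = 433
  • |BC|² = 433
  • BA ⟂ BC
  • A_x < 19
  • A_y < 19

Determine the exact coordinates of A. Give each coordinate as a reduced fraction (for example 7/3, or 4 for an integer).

1. A_x = 2  [[BA ⟂ BC ⇒ 12x-17y+95=0] ∩ [|A−(19, 19)|²=433]]
2. A_y = 7  [[BA ⟂ BC ⇒ 12x-17y+95=0] ∩ [|A−(19, 19)|²=433]]
   so A = (2, 7)

A = (2, 7)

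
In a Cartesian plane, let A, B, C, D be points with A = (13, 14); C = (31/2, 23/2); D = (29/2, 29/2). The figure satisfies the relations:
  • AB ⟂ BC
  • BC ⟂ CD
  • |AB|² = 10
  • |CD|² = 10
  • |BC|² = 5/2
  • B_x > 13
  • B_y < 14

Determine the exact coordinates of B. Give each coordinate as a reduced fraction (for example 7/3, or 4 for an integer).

B = (14, 11)

1. B_x = 14  [[BC ⟂ CD ⇒ 1x-3y+19=0] ∩ [|B−(13, 14)|²=10]]
2. B_y = 11  [[BC ⟂ CD ⇒ 1x-3y+19=0] ∩ [|B−(13, 14)|²=10]]
   so B = (14, 11)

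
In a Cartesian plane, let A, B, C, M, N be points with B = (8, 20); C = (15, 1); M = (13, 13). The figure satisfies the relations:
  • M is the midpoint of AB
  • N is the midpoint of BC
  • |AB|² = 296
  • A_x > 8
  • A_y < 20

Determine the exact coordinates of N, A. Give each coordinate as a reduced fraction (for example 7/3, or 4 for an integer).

1. A_x = 18  [A = 2·M−B = 2·(13, 13)−(8, 20)]
2. A_y = 6  [A = 2·M−B = 2·(13, 13)−(8, 20)]
   so A = (18, 6)
3. N_x = 23/2  [2·N = B+C = (8, 20)+(15, 1)]
4. N_y = 21/2  [2·N = B+C = (8, 20)+(15, 1)]
   so N = (23/2, 21/2)

N = (23/2, 21/2)
A = (18, 6)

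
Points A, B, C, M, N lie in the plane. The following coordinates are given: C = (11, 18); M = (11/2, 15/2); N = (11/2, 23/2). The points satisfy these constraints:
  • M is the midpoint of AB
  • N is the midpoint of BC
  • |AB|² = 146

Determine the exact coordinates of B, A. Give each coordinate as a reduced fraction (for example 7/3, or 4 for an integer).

1. B_x = 0  [B = 2·N−C = 2·(11/2, 23/2)−(11, 18)]
2. B_y = 5  [B = 2·N−C = 2·(11/2, 23/2)−(11, 18)]
   so B = (0, 5)
3. A_x = 11  [A = 2·M−B = 2·(11/2, 15/2)−(0, 5)]
4. A_y = 10  [A = 2·M−B = 2·(11/2, 15/2)−(0, 5)]
   so A = (11, 10)

B = (0, 5)
A = (11, 10)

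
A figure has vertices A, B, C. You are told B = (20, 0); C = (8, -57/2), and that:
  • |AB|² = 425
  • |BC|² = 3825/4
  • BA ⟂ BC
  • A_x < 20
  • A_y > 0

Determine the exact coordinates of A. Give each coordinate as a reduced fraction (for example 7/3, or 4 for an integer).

1. A_x = 1  [[BA ⟂ BC ⇒ -12x-57/2y+240=0] ∩ [|A−(20, 0)|²=425]]
2. A_y = 8  [[BA ⟂ BC ⇒ -12x-57/2y+240=0] ∩ [|A−(20, 0)|²=425]]
   so A = (1, 8)

A = (1, 8)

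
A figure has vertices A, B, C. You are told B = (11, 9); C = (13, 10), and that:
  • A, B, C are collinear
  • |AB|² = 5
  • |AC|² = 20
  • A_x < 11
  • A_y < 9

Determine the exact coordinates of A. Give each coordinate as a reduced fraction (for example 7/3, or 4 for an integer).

A = (9, 8)

1. A_x = 9  [[A, B, C are collinear ⇒ -1x+2y-7=0] ∩ [|A−(11, 9)|²=5]]
2. A_y = 8  [[A, B, C are collinear ⇒ -1x+2y-7=0] ∩ [|A−(11, 9)|²=5]]
   so A = (9, 8)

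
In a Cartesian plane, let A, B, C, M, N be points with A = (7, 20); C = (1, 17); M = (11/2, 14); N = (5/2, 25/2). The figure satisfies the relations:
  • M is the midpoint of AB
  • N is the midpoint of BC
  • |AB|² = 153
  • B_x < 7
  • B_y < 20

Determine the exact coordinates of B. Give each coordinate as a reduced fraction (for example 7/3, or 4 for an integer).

1. B_x = 4  [B = 2·M−A = 2·(11/2, 14)−(7, 20)]
2. B_y = 8  [B = 2·M−A = 2·(11/2, 14)−(7, 20)]
   so B = (4, 8)

B = (4, 8)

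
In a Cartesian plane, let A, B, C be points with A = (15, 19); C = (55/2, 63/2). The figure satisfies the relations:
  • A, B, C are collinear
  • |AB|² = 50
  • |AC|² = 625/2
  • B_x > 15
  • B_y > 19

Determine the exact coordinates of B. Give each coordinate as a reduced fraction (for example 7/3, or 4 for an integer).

1. B_x = 20  [[A, B, C are collinear ⇒ 25/2x-25/2y+50=0] ∩ [|B−(15, 19)|²=50]]
2. B_y = 24  [[A, B, C are collinear ⇒ 25/2x-25/2y+50=0] ∩ [|B−(15, 19)|²=50]]
   so B = (20, 24)

B = (20, 24)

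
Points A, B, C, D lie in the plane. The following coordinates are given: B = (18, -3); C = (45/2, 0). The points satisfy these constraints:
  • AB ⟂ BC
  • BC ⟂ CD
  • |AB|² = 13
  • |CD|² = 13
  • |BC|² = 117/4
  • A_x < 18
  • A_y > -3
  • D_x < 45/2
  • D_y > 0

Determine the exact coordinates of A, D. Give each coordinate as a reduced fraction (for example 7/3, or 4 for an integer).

A = (16, 0)
D = (41/2, 3)

1. A_x = 16  [[AB ⟂ BC ⇒ -9/2x-3y+72=0] ∩ [|A−(18, -3)|²=13]]
2. A_y = 0  [[AB ⟂ BC ⇒ -9/2x-3y+72=0] ∩ [|A−(18, -3)|²=13]]
   so A = (16, 0)
3. D_x = 41/2  [[BC ⟂ CD ⇒ 9/2x+3y-405/4=0] ∩ [|D−(45/2, 0)|²=13]]
4. D_y = 3  [[BC ⟂ CD ⇒ 9/2x+3y-405/4=0] ∩ [|D−(45/2, 0)|²=13]]
   so D = (41/2, 3)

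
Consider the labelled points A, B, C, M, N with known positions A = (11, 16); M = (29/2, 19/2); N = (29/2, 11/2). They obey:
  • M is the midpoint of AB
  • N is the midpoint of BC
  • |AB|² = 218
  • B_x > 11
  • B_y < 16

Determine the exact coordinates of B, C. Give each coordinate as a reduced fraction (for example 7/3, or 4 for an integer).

B = (18, 3)
C = (11, 8)

1. B_x = 18  [B = 2·M−A = 2·(29/2, 19/2)−(11, 16)]
2. B_y = 3  [B = 2·M−A = 2·(29/2, 19/2)−(11, 16)]
   so B = (18, 3)
3. C_x = 11  [C = 2·N−B = 2·(29/2, 11/2)−(18, 3)]
4. C_y = 8  [C = 2·N−B = 2·(29/2, 11/2)−(18, 3)]
   so C = (11, 8)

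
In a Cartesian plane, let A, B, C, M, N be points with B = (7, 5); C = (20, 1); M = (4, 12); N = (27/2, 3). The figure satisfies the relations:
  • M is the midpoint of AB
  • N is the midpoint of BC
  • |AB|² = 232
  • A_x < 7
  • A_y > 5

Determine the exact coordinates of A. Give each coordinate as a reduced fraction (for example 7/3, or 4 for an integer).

A = (1, 19)

1. A_x = 1  [A = 2·M−B = 2·(4, 12)−(7, 5)]
2. A_y = 19  [A = 2·M−B = 2·(4, 12)−(7, 5)]
   so A = (1, 19)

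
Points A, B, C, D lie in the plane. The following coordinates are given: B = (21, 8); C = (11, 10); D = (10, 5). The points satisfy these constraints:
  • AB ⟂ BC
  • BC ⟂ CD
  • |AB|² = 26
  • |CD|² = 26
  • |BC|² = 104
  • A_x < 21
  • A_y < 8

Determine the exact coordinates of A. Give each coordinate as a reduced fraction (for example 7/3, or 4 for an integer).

A = (20, 3)

1. A_x = 20  [[AB ⟂ BC ⇒ 10x-2y-194=0] ∩ [|A−(21, 8)|²=26]]
2. A_y = 3  [[AB ⟂ BC ⇒ 10x-2y-194=0] ∩ [|A−(21, 8)|²=26]]
   so A = (20, 3)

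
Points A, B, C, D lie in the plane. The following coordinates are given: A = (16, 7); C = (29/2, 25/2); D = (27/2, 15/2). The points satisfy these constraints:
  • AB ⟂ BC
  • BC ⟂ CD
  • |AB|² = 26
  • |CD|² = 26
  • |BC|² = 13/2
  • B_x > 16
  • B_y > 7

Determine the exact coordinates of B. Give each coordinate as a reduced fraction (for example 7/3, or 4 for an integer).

B = (17, 12)

1. B_x = 17  [[BC ⟂ CD ⇒ 1x+5y-77=0] ∩ [|B−(16, 7)|²=26]]
2. B_y = 12  [[BC ⟂ CD ⇒ 1x+5y-77=0] ∩ [|B−(16, 7)|²=26]]
   so B = (17, 12)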